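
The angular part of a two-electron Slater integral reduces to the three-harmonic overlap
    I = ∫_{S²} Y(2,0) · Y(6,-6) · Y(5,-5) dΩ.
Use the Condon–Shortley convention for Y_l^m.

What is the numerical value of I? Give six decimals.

Σmᵢ = -11 ≠ 0, so the φ-integral vanishes; I = 0

0.000000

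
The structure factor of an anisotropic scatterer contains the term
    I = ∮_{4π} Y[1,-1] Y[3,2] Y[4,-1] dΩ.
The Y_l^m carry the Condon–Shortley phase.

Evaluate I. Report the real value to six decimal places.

-0.106622

Rules hold: Σm=0, L=8 even, 2≤4≤4.
N = 3·7·9 = 189
Δ = 0!·2!·6!/9! = 1/252
Racah Σ t=0..0: t=0:+1/36 = 1/36
⇒ 3j(1 3 4; 0 0 0)² = 4/63, sgn +1
Racah Σ t=0..0: t=0:+1/240 = 1/240
⇒ 3j(1 3 4; -1 2 -1)² = 1/84, sgn -1
4πI² = N·(3j₀)²·(3jₘ)² = 1/7
I = -1·√(0.142857/4π) = -0.10662181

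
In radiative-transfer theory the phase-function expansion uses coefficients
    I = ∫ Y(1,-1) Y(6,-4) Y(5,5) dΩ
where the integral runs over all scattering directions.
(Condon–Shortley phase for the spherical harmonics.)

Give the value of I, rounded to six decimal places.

0.040859

Rules hold: Σm=0, L=12 even, 5≤5≤7.
N = 3·13·11 = 429
Δ = 2!·0!·10!/13! = 1/858
Racah Σ t=1..1: t=1:−1/14400 = -1/14400
⇒ 3j(1 6 5; 0 0 0)² = 6/143, sgn +1
Racah Σ t=2..2: t=2:+1/7257600 = 1/7257600
⇒ 3j(1 6 5; -1 -4 5)² = 1/858, sgn +1
4πI² = N·(3j₀)²·(3jₘ)² = 3/143
I = +1·√(0.020979/4π) = 0.04085899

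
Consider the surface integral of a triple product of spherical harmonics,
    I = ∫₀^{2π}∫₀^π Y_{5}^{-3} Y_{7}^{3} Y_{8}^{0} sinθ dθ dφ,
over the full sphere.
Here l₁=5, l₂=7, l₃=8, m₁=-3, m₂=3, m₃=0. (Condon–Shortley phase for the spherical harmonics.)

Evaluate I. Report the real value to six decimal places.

0.042520

Checks pass: Σm=0; 20 even; l₃=8∈[2,12].
(2·5+1)(2·7+1)(2·8+1) = 2805
Δ: 4! 6! 10! / 21! → 1/814773960
sum: t=0:+1/87091200 t=1:−1/4976640 t=2:+1/2073600 t=3:−1/4976640 t=4:+1/87091200 = 1/9676800
3j²(5 7 8; 0 0 0) = Δ·Π!·Σ² = 360/46189  (sign +1)
sum: t=2:+1/232243200 t=3:−1/21772800 t=4:+1/19906560 = 1/116121600
3j²(5 7 8; -3 3 0) = Δ·Π!·Σ² = 48/46189  (sign +1)
combine: 4πI² = 2805·360/46189·48/46189 = 259200/11408683
take √, sign +1: I = 0.04252015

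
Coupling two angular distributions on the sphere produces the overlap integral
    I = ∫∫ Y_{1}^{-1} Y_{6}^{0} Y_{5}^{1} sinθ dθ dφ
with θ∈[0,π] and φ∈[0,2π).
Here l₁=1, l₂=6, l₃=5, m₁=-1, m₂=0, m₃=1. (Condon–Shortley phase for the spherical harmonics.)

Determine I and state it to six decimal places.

0.158246

Rules hold: Σm=0, L=12 even, 5≤5≤7.
N = 3·13·11 = 429
Δ = 2!·0!·10!/13! = 1/858
Racah Σ t=1..1: t=1:−1/14400 = -1/14400
⇒ 3j(1 6 5; 0 0 0)² = 6/143, sgn +1
Racah Σ t=2..2: t=2:+1/34560 = 1/34560
⇒ 3j(1 6 5; -1 0 1)² = 5/286, sgn +1
4πI² = N·(3j₀)²·(3jₘ)² = 45/143
I = +1·√(0.314685/4π) = 0.15824621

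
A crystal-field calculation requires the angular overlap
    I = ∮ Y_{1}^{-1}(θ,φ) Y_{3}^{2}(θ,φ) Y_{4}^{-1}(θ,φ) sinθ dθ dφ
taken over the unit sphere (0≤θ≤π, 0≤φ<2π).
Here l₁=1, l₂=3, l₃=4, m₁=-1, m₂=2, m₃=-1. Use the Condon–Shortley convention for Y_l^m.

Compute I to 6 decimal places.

Rules hold: Σm=0, L=8 even, 2≤4≤4.
N = 3·7·9 = 189
Δ = 0!·2!·6!/9! = 1/252
Racah Σ t=0..0: t=0:+1/36 = 1/36
⇒ 3j(1 3 4; 0 0 0)² = 4/63, sgn +1
Racah Σ t=0..0: t=0:+1/240 = 1/240
⇒ 3j(1 3 4; -1 2 -1)² = 1/84, sgn -1
4πI² = N·(3j₀)²·(3jₘ)² = 1/7
I = -1·√(0.142857/4π) = -0.10662181

-0.106622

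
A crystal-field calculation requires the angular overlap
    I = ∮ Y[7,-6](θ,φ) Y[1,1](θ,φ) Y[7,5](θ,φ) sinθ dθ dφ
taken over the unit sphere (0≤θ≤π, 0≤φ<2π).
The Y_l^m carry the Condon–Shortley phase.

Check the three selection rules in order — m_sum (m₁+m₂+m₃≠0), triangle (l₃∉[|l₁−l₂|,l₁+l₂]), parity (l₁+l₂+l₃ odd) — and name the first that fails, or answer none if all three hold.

azimuthal sum: -6 + 1 + 5 = 0  ✓
6 ≤ 7 ≤ 8 (triangle on l)  ✓
L = 7 + 1 + 7 = 15 (odd)  ✗

parity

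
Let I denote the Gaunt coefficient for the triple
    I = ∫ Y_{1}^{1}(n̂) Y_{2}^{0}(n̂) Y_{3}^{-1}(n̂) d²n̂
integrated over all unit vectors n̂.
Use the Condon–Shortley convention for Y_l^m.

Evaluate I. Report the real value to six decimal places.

-0.202301

Checks pass: Σm=0; 6 even; l₃=3∈[1,3].
(2·1+1)(2·2+1)(2·3+1) = 105
Δ: 0! 2! 4! / 7! → 1/105
sum: t=0:+1/4 = 1/4
3j²(1 2 3; 0 0 0) = Δ·Π!·Σ² = 3/35  (sign -1)
sum: t=0:+1/8 = 1/8
3j²(1 2 3; 1 0 -1) = Δ·Π!·Σ² = 2/35  (sign +1)
combine: 4πI² = 105·3/35·2/35 = 18/35
take √, sign -1: I = -0.20230066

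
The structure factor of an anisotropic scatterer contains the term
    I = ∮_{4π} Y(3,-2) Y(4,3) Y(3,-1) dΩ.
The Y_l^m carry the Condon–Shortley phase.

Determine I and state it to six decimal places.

m-sum 0 ✓  L=10 even ✓  1≤3≤7 ✓
Π(2lᵢ+1) = 7×9×7 = 441
triangle coeff Δ(3,4,3) = 1/34650
Σ_t [1,3]: t=1:−1/72 t=2:+1/16 t=3:−1/72 = 5/144
(3j)²=2/77 [(3 4 3; 0 0 0)], sign=-1
Σ_t [3,4]: t=3:−1/288 t=4:+1/144 = 1/288
(3j)²=1/99 [(3 4 3; -2 3 -1)], sign=+1
⇒ 4πI² = 14/121
I = (-1)√(14/121/(4π)) = -0.09595473

-0.095955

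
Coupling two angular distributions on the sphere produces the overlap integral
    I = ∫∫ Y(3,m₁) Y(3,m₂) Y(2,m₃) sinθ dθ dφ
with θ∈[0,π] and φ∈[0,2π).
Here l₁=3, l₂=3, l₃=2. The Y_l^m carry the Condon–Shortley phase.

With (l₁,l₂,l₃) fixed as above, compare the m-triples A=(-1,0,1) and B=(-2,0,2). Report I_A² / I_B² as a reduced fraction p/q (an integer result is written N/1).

Same 3,3,2: normalisation and zero-m 3j drop out of the ratio.
A: Δ: 4! 2! 2! / 9! → 1/3780; sum: t=2:+1/8 t=3:−1/12 = 1/24; 3j²(3 3 2; -1 0 1) = Δ·Π!·Σ² = 1/210  (sign -1)
B: Δ: 4! 2! 2! / 9! → 1/3780; sum: t=3:−1/24 = -1/24; 3j²(3 3 2; -2 0 2) = Δ·Π!·Σ² = 1/21  (sign -1)
I_A²/I_B² = (1/210)/(1/21) = 1/10

1/10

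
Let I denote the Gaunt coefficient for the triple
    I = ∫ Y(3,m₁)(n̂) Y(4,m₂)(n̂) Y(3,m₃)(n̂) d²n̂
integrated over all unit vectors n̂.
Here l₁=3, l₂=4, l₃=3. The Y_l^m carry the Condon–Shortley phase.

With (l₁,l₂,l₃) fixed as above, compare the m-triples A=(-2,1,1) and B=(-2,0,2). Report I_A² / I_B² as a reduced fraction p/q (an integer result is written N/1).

Same 3,4,3: normalisation and zero-m 3j drop out of the ratio.
A: Δ: 4! 2! 4! / 11! → 1/34650; sum: t=3:−1/48 t=4:+1/144 = -1/72; 3j²(3 4 3; -2 1 1) = Δ·Π!·Σ² = 16/693  (sign -1)
B: Δ: 4! 2! 4! / 11! → 1/34650; sum: t=3:−1/72 t=4:+1/576 = -7/576; 3j²(3 4 3; -2 0 2) = Δ·Π!·Σ² = 7/198  (sign +1)
I_A²/I_B² = (16/693)/(7/198) = 32/49

32/49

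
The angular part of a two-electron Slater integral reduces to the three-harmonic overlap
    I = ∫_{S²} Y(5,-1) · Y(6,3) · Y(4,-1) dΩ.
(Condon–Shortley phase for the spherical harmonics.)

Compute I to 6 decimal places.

Σmᵢ = 1 ≠ 0, so the φ-integral vanishes; I = 0

0.000000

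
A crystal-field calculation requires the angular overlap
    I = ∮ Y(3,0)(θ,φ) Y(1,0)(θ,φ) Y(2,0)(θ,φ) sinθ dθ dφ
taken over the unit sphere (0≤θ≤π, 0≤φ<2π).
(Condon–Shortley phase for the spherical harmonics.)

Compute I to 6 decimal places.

Rules hold: Σm=0, L=6 even, 2≤2≤4.
N = 7·3·5 = 105
Δ = 2!·4!·0!/7! = 1/105
Racah Σ t=1..1: t=1:−1/4 = -1/4
⇒ 3j(3 1 2; 0 0 0)² = 3/35, sgn -1
(m-triple is (0,0,0) — same symbol as above.)
4πI² = N·(3j₀)²·(3jₘ)² = 27/35
I = +1·√(0.771429/4π) = 0.24776670

0.247767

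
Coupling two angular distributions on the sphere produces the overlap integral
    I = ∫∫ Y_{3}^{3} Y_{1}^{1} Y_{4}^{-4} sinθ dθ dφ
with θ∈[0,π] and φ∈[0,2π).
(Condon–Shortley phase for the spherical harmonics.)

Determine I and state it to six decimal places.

0.325735

Checks pass: Σm=0; 8 even; l₃=4∈[2,4].
(2·3+1)(2·1+1)(2·4+1) = 189
Δ: 0! 6! 2! / 9! → 1/252
sum: t=0:+1/36 = 1/36
3j²(3 1 4; 0 0 0) = Δ·Π!·Σ² = 4/63  (sign +1)
sum: t=0:+1/1440 = 1/1440
3j²(3 1 4; 3 1 -4) = Δ·Π!·Σ² = 1/9  (sign +1)
combine: 4πI² = 189·4/63·1/9 = 4/3
take √, sign +1: I = 0.32573501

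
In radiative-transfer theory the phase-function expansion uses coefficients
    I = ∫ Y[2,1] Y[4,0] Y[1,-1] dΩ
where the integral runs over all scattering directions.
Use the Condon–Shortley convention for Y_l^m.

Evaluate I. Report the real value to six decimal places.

|2−4|≤1≤2+4 violated ⇒ I = 0

0.000000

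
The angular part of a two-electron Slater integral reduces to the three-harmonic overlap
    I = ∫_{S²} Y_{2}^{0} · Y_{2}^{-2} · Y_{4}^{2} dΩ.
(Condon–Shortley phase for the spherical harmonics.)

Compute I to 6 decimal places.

0.156078

Rules hold: Σm=0, L=8 even, 0≤4≤4.
N = 5·5·9 = 225
Δ = 0!·4!·4!/9! = 1/630
Racah Σ t=0..0: t=0:+1/16 = 1/16
⇒ 3j(2 2 4; 0 0 0)² = 2/35, sgn +1
Racah Σ t=0..0: t=0:+1/96 = 1/96
⇒ 3j(2 2 4; 0 -2 2)² = 1/42, sgn +1
4πI² = N·(3j₀)²·(3jₘ)² = 15/49
I = +1·√(0.306122/4π) = 0.15607835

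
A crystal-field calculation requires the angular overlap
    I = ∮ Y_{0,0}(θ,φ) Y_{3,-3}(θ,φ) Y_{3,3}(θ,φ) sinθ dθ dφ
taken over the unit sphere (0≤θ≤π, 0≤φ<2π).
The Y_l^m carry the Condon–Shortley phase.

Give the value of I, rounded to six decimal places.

-0.282095

Checks pass: Σm=0; 6 even; l₃=3∈[3,3].
(2·0+1)(2·3+1)(2·3+1) = 49
Δ: 0! 0! 6! / 7! → 1/7
sum: t=0:+1/36 = 1/36
3j²(0 3 3; 0 0 0) = Δ·Π!·Σ² = 1/7  (sign -1)
sum: t=0:+1/720 = 1/720
3j²(0 3 3; 0 -3 3) = Δ·Π!·Σ² = 1/7  (sign +1)
combine: 4πI² = 49·1/7·1/7 = 1/1
take √, sign -1: I = -0.28209479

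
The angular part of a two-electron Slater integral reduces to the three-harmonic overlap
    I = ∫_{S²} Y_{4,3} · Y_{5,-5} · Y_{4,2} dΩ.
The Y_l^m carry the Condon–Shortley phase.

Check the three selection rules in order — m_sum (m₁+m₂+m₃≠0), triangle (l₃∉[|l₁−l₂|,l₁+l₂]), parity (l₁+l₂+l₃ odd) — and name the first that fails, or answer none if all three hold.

m₁+m₂+m₃ = 3 − 5 + 2 = 0  ✓
triangle: |4−5|=1 ≤ l₃=4 ≤ 4+5=9  ✓
parity: l₁+l₂+l₃ = 13 is odd  ✗

parity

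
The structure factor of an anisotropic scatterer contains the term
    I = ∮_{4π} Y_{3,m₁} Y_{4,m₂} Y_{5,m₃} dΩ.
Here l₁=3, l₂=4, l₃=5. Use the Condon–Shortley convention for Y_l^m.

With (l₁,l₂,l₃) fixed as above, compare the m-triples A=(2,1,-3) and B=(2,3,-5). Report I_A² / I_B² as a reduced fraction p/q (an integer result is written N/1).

1/35

Shared (l₁,l₂,l₃)=(3,4,5): N and (l;000)² cancel in I_A²/I_B².
A: Δ = 2!·4!·6!/13! = 1/180180; Racah Σ t=0..1: t=0:+1/1440 t=1:−1/1152 = -1/5760; ⇒ 3j(3 4 5; 2 1 -3)² = 1/858, sgn -1
B: Δ = 2!·4!·6!/13! = 1/180180; Racah Σ t=1..1: t=1:−1/17280 = -1/17280; ⇒ 3j(3 4 5; 2 3 -5)² = 35/858, sgn -1
I_A²/I_B² = (1/858)/(35/858) = 1/35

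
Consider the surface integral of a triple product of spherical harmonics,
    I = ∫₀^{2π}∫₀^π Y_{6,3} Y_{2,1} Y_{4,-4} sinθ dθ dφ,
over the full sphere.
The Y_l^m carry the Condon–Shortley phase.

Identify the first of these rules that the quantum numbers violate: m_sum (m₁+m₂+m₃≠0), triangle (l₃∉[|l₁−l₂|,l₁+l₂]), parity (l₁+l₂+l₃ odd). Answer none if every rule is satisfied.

none

Σmᵢ = 0  ✓
l₃∈[|l₁−l₂|,l₁+l₂]=[4,8], have l₃=4  ✓
Σlᵢ = 12 ⇒ even  ✓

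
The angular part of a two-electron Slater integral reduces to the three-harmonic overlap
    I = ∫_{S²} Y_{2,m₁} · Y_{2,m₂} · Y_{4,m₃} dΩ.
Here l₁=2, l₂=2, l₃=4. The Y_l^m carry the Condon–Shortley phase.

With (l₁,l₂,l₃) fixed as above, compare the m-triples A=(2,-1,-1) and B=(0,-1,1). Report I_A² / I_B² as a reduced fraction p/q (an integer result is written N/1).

1/6

l's match ⇒ only the (l;m) 3-j factors differ between A and B.
A: triangle coeff Δ(2,2,4) = 1/630; Σ_t [0,0]: t=0:+1/144 = 1/144; (3j)²=1/126 [(2 2 4; 2 -1 -1)], sign=-1
B: triangle coeff Δ(2,2,4) = 1/630; Σ_t [0,0]: t=0:+1/24 = 1/24; (3j)²=1/21 [(2 2 4; 0 -1 1)], sign=-1
I_A²/I_B² = (1/126)/(1/21) = 1/6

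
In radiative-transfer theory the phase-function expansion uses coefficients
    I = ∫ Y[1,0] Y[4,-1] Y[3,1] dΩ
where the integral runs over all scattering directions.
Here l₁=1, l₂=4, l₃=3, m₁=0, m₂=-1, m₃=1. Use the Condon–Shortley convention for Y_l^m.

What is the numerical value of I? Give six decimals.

-0.238414

Rules hold: Σm=0, L=8 even, 3≤3≤5.
N = 3·9·7 = 189
Δ = 2!·0!·6!/9! = 1/252
Racah Σ t=1..1: t=1:−1/36 = -1/36
⇒ 3j(1 4 3; 0 0 0)² = 4/63, sgn +1
Racah Σ t=1..1: t=1:−1/48 = -1/48
⇒ 3j(1 4 3; 0 -1 1)² = 5/84, sgn -1
4πI² = N·(3j₀)²·(3jₘ)² = 5/7
I = -1·√(0.714286/4π) = -0.23841361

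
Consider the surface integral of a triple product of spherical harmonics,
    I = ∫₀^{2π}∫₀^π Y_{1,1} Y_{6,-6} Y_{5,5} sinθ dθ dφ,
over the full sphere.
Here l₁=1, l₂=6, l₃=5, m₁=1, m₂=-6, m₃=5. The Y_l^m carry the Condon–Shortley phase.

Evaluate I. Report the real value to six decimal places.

0.331940

m-sum 0 ✓  L=12 even ✓  5≤5≤7 ✓
Π(2lᵢ+1) = 3×13×11 = 429
triangle coeff Δ(1,6,5) = 1/858
Σ_t [1,1]: t=1:−1/14400 = -1/14400
(3j)²=6/143 [(1 6 5; 0 0 0)], sign=+1
Σ_t [0,0]: t=0:+1/7257600 = 1/7257600
(3j)²=1/13 [(1 6 5; 1 -6 5)], sign=+1
⇒ 4πI² = 18/13
I = (+1)√(18/13/(4π)) = 0.33194004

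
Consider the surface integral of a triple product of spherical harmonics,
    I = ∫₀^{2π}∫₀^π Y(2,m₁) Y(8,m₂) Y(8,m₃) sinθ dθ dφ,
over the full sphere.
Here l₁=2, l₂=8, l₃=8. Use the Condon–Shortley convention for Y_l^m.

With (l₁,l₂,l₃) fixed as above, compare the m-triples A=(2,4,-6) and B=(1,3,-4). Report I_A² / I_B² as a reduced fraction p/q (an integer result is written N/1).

Shared (l₁,l₂,l₃)=(2,8,8): N and (l;000)² cancel in I_A²/I_B².
A: Δ = 2!·2!·14!/19! = 1/348840; Racah Σ t=0..0: t=0:+1/3832012800 = 1/3832012800; ⇒ 3j(2 8 8; 2 4 -6)² = 91/9690, sgn +1
B: Δ = 2!·2!·14!/19! = 1/348840; Racah Σ t=0..1: t=0:+1/479001600 t=1:−1/174182400 = -1/273715200; ⇒ 3j(2 8 8; 1 3 -4)² = 49/3876, sgn -1
I_A²/I_B² = (91/9690)/(49/3876) = 26/35

26/35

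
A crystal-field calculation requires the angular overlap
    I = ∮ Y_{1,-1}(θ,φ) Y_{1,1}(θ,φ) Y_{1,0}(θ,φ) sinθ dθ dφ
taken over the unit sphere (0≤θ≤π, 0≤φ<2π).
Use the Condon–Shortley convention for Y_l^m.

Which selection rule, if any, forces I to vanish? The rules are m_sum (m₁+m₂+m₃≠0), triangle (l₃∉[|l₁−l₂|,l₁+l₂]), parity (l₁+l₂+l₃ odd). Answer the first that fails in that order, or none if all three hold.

parity

Σmᵢ = 0  ✓
l₃∈[|l₁−l₂|,l₁+l₂]=[0,2], have l₃=1  ✓
Σlᵢ = 3 ⇒ odd  ✗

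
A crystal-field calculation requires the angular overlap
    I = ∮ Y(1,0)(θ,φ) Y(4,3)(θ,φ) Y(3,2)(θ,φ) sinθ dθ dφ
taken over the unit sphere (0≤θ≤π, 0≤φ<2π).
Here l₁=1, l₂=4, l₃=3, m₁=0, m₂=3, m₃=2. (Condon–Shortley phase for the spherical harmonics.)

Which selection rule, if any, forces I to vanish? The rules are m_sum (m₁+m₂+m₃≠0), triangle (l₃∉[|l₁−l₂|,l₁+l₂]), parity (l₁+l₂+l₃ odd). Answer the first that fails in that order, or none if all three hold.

m_sum

Σmᵢ = 5  ✗
l₃∈[|l₁−l₂|,l₁+l₂]=[3,5], have l₃=3
Σlᵢ = 8 ⇒ even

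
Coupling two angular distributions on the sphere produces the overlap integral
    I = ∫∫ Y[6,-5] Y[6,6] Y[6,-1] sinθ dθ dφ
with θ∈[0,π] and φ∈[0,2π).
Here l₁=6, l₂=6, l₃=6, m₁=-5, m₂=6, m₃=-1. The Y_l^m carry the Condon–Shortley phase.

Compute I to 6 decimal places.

Checks pass: Σm=0; 18 even; l₃=6∈[0,12].
(2·6+1)(2·6+1)(2·6+1) = 2197
Δ: 6! 6! 6! / 19! → 1/325909584
sum: t=0:+1/373248000 t=1:−1/1728000 t=2:+1/110592 t=3:−1/46656 t=4:+1/110592 t=5:−1/1728000 t=6:+1/373248000 = -7/1555200
3j²(6 6 6; 0 0 0) = Δ·Π!·Σ² = 400/46189  (sign -1)
sum: t=6:+1/62208000 = 1/62208000
3j²(6 6 6; -5 6 -1) = Δ·Π!·Σ² = 77/8398  (sign -1)
combine: 4πI² = 2197·400/46189·77/8398 = 18200/104329
take √, sign +1: I = 0.11782250

0.117823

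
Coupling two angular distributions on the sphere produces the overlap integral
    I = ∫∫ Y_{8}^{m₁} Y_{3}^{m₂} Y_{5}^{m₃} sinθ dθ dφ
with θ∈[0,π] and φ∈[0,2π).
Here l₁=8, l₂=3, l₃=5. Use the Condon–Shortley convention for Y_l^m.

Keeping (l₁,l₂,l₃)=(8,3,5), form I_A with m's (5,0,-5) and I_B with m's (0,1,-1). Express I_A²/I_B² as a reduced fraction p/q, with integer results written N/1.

Shared (l₁,l₂,l₃)=(8,3,5): N and (l;000)² cancel in I_A²/I_B².
A: Δ = 6!·10!·0!/17! = 1/136136; Racah Σ t=3..3: t=3:−1/130636800 = -1/130636800; ⇒ 3j(8 3 5; 5 0 -5)² = 1/476, sgn -1
B: Δ = 6!·10!·0!/17! = 1/136136; Racah Σ t=4..4: t=4:+1/829440 = 1/829440; ⇒ 3j(8 3 5; 0 1 -1)² = 35/2431, sgn +1
I_A²/I_B² = (1/476)/(35/2431) = 143/980

143/980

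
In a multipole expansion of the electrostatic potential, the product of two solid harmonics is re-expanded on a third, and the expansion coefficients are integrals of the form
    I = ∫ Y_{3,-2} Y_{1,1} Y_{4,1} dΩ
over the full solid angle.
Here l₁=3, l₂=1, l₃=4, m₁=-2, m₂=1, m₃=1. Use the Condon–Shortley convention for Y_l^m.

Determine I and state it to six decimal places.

-0.106622

Rules hold: Σm=0, L=8 even, 2≤4≤4.
N = 7·3·9 = 189
Δ = 0!·6!·2!/9! = 1/252
Racah Σ t=0..0: t=0:+1/36 = 1/36
⇒ 3j(3 1 4; 0 0 0)² = 4/63, sgn +1
Racah Σ t=0..0: t=0:+1/240 = 1/240
⇒ 3j(3 1 4; -2 1 1)² = 1/84, sgn -1
4πI² = N·(3j₀)²·(3jₘ)² = 1/7
I = -1·√(0.142857/4π) = -0.10662181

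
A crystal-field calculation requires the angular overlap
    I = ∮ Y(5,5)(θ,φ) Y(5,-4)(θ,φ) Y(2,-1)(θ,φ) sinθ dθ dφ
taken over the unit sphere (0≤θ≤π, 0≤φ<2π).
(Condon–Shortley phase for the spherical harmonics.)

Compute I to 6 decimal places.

Checks pass: Σm=0; 12 even; l₃=2∈[0,10].
(2·5+1)(2·5+1)(2·2+1) = 605
Δ: 8! 2! 2! / 13! → 1/38610
sum: t=3:−1/2880 t=4:+1/576 t=5:−1/2880 = 1/960
3j²(5 5 2; 0 0 0) = Δ·Π!·Σ² = 10/429  (sign +1)
sum: t=0:+1/80640 = 1/80640
3j²(5 5 2; 5 -4 -1) = Δ·Π!·Σ² = 9/286  (sign -1)
combine: 4πI² = 605·10/429·9/286 = 75/169
take √, sign -1: I = -0.18792404

-0.187924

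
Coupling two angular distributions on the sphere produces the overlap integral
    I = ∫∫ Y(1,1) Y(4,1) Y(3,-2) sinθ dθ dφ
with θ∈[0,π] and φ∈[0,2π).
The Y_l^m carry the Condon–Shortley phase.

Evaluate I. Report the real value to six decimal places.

-0.106622

m-sum 0 ✓  L=8 even ✓  3≤3≤5 ✓
Π(2lᵢ+1) = 3×9×7 = 189
triangle coeff Δ(1,4,3) = 1/252
Σ_t [1,1]: t=1:−1/36 = -1/36
(3j)²=4/63 [(1 4 3; 0 0 0)], sign=+1
Σ_t [0,0]: t=0:+1/240 = 1/240
(3j)²=1/84 [(1 4 3; 1 1 -2)], sign=-1
⇒ 4πI² = 1/7
I = (-1)√(1/7/(4π)) = -0.10662181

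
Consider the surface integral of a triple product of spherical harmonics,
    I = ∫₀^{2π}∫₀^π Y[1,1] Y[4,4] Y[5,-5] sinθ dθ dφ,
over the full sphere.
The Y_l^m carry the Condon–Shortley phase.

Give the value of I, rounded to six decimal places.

Rules hold: Σm=0, L=10 even, 3≤5≤5.
N = 3·9·11 = 297
Δ = 0!·2!·8!/11! = 1/495
Racah Σ t=0..0: t=0:+1/576 = 1/576
⇒ 3j(1 4 5; 0 0 0)² = 5/99, sgn -1
Racah Σ t=0..0: t=0:+1/80640 = 1/80640
⇒ 3j(1 4 5; 1 4 -5)² = 1/11, sgn +1
4πI² = N·(3j₀)²·(3jₘ)² = 15/11
I = -1·√(1.36364/4π) = -0.32941575

-0.329416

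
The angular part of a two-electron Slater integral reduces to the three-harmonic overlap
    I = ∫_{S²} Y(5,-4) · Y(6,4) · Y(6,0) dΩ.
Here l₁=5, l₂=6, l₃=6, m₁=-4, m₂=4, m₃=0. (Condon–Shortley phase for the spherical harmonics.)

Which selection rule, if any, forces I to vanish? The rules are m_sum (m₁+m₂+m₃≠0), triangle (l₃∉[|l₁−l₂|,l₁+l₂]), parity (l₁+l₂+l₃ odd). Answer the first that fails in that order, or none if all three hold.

m₁+m₂+m₃ = -4 + 4 + 0 = 0  ✓
triangle: |5−6|=1 ≤ l₃=6 ≤ 5+6=11  ✓
parity: l₁+l₂+l₃ = 17 is odd  ✗

parity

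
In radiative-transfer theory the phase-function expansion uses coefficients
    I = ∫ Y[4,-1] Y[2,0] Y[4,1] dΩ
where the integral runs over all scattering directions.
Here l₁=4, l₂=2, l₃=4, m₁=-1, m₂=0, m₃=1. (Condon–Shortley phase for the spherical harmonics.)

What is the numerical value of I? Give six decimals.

m-sum 0 ✓  L=10 even ✓  2≤4≤6 ✓
Π(2lᵢ+1) = 9×5×9 = 405
triangle coeff Δ(4,2,4) = 1/13860
Σ_t [0,2]: t=0:+1/192 t=1:−1/36 t=2:+1/192 = -5/288
(3j)²=20/693 [(4 2 4; 0 0 0)], sign=-1
Σ_t [0,2]: t=0:+1/480 t=1:−1/48 t=2:+1/144 = -17/1440
(3j)²=289/13860 [(4 2 4; -1 0 1)], sign=+1
⇒ 4πI² = 1445/5929
I = (-1)√(1445/5929/(4π)) = -0.13926381

-0.139264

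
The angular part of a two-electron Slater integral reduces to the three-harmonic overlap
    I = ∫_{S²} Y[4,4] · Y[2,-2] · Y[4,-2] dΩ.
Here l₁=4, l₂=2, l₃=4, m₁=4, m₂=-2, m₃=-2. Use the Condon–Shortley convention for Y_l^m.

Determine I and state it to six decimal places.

-0.106180

Rules hold: Σm=0, L=10 even, 2≤4≤6.
N = 9·5·9 = 405
Δ = 2!·6!·2!/11! = 1/13860
Racah Σ t=0..2: t=0:+1/192 t=1:−1/36 t=2:+1/192 = -5/288
⇒ 3j(4 2 4; 0 0 0)² = 20/693, sgn -1
Racah Σ t=0..0: t=0:+1/2880 = 1/2880
⇒ 3j(4 2 4; 4 -2 -2)² = 2/165, sgn +1
4πI² = N·(3j₀)²·(3jₘ)² = 120/847
I = -1·√(0.141677/4π) = -0.10618031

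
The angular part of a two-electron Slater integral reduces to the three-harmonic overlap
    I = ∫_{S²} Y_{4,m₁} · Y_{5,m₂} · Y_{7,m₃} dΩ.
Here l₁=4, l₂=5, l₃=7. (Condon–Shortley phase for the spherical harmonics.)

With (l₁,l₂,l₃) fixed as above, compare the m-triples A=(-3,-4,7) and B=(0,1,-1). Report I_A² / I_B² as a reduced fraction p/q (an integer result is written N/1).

l's match ⇒ only the (l;m) 3-j factors differ between A and B.
A: triangle coeff Δ(4,5,7) = 1/6126120; Σ_t [1,1]: t=1:−1/29030400 = -1/29030400; (3j)²=21/680 [(4 5 7; -3 -4 7)], sign=-1
B: triangle coeff Δ(4,5,7) = 1/6126120; Σ_t [0,2]: t=0:+1/138240 t=1:−1/25920 t=2:+1/55296 = -11/829440; (3j)²=11/1326 [(4 5 7; 0 1 -1)], sign=-1
I_A²/I_B² = (21/680)/(11/1326) = 819/220

819/220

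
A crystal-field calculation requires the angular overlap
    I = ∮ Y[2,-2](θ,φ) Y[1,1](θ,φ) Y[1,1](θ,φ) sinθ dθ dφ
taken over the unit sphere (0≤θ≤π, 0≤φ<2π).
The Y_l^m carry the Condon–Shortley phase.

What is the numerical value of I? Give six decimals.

0.309019

Checks pass: Σm=0; 4 even; l₃=1∈[1,3].
(2·2+1)(2·1+1)(2·1+1) = 45
Δ: 2! 2! 0! / 5! → 1/30
sum: t=1:−1/1 = -1/1
3j²(2 1 1; 0 0 0) = Δ·Π!·Σ² = 2/15  (sign +1)
sum: t=2:+1/4 = 1/4
3j²(2 1 1; -2 1 1) = Δ·Π!·Σ² = 1/5  (sign +1)
combine: 4πI² = 45·2/15·1/5 = 6/5
take √, sign +1: I = 0.30901936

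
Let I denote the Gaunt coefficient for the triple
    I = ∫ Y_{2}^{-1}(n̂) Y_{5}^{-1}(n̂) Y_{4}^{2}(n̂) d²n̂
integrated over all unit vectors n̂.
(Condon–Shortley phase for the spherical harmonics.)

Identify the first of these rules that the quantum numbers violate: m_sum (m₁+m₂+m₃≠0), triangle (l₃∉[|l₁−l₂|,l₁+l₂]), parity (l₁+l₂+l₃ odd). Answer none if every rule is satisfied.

parity

Σmᵢ = 0  ✓
l₃∈[|l₁−l₂|,l₁+l₂]=[3,7], have l₃=4  ✓
Σlᵢ = 11 ⇒ odd  ✗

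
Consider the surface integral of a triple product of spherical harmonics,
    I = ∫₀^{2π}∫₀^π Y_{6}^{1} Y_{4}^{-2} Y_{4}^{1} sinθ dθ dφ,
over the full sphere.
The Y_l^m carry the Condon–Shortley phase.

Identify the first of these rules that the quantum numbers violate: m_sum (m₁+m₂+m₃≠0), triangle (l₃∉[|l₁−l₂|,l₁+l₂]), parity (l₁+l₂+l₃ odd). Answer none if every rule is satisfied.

none

m₁+m₂+m₃ = 1 − 2 + 1 = 0  ✓
triangle: |6−4|=2 ≤ l₃=4 ≤ 6+4=10  ✓
parity: l₁+l₂+l₃ = 14 is even  ✓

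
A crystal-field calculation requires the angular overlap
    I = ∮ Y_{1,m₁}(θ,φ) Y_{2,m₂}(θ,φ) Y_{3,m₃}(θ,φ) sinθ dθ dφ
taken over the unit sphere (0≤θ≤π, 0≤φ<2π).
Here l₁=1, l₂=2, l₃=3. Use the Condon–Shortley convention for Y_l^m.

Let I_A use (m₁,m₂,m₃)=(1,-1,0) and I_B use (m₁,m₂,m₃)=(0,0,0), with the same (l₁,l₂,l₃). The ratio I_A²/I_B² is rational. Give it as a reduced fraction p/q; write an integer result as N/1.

l's match ⇒ only the (l;m) 3-j factors differ between A and B.
A: triangle coeff Δ(1,2,3) = 1/105; Σ_t [0,0]: t=0:+1/12 = 1/12; (3j)²=1/35 [(1 2 3; 1 -1 0)], sign=-1
B: triangle coeff Δ(1,2,3) = 1/105; Σ_t [0,0]: t=0:+1/4 = 1/4; (3j)²=3/35 [(1 2 3; 0 0 0)], sign=-1
I_A²/I_B² = (1/35)/(3/35) = 1/3

1/3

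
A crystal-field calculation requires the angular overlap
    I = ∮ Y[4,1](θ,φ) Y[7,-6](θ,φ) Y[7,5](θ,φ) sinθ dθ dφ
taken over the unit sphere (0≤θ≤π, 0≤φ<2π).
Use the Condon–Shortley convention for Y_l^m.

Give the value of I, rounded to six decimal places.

Checks pass: Σm=0; 18 even; l₃=7∈[3,11].
(2·4+1)(2·7+1)(2·7+1) = 2025
Δ: 4! 4! 10! / 19! → 1/58198140
sum: t=0:+1/17418240 t=1:−1/622080 t=2:+1/230400 t=3:−1/622080 t=4:+1/17418240 = 1/806400
3j²(4 7 7; 0 0 0) = Δ·Π!·Σ² = 2268/230945  (sign -1)
sum: t=0:+1/52254720 t=1:−1/87091200 = 1/130636800
3j²(4 7 7; 1 -6 5) = Δ·Π!·Σ² = 88/20349  (sign +1)
combine: 4πI² = 2025·2268/230945·88/20349 = 116640/1356277
take √, sign -1: I = -0.08272650

-0.082726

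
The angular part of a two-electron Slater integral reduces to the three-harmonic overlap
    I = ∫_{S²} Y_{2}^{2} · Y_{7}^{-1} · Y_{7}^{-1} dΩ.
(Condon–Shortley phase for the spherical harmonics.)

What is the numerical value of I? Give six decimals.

Checks pass: Σm=0; 16 even; l₃=7∈[5,9].
(2·2+1)(2·7+1)(2·7+1) = 1125
Δ: 2! 2! 12! / 17! → 1/185640
sum: t=0:+1/2419200 t=1:−1/518400 t=2:+1/2419200 = -1/907200
3j²(2 7 7; 0 0 0) = Δ·Π!·Σ² = 56/3315  (sign +1)
sum: t=0:+1/2073600 = 1/2073600
3j²(2 7 7; 2 -1 -1) = Δ·Π!·Σ² = 28/1105  (sign +1)
combine: 4πI² = 1125·56/3315·28/1105 = 23520/48841
take √, sign +1: I = 0.19575887

0.195759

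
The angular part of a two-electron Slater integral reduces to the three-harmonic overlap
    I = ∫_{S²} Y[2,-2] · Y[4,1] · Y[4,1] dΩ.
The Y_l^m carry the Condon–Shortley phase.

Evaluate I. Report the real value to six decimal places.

m-sum 0 ✓  L=10 even ✓  2≤4≤6 ✓
Π(2lᵢ+1) = 5×9×9 = 405
triangle coeff Δ(2,4,4) = 1/13860
Σ_t [0,2]: t=0:+1/192 t=1:−1/36 t=2:+1/192 = -5/288
(3j)²=20/693 [(2 4 4; 0 0 0)], sign=-1
Σ_t [2,2]: t=2:+1/144 = 1/144
(3j)²=10/231 [(2 4 4; -2 1 1)], sign=-1
⇒ 4πI² = 3000/5929
I = (+1)√(3000/5929/(4π)) = 0.20066192

0.200662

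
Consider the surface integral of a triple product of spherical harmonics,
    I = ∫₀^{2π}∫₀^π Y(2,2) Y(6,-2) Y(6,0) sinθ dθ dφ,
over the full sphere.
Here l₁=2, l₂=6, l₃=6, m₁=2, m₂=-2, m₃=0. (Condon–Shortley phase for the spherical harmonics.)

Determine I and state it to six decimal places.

-0.191909

Rules hold: Σm=0, L=14 even, 4≤6≤8.
N = 5·13·13 = 845
Δ = 2!·2!·10!/15! = 1/90090
Racah Σ t=0..2: t=0:+1/69120 t=1:−1/14400 t=2:+1/69120 = -7/172800
⇒ 3j(2 6 6; 0 0 0)² = 14/715, sgn -1
Racah Σ t=0..0: t=0:+1/69120 = 1/69120
⇒ 3j(2 6 6; 2 -2 0)² = 4/143, sgn +1
4πI² = N·(3j₀)²·(3jₘ)² = 56/121
I = -1·√(0.46281/4π) = -0.19190947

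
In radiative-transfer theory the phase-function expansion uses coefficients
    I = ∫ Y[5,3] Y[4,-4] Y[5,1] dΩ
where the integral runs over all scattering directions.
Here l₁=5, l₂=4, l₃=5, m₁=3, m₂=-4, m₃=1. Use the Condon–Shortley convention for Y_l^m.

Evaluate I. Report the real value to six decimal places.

m-sum 0 ✓  L=14 even ✓  1≤5≤9 ✓
Π(2lᵢ+1) = 11×9×11 = 1089
triangle coeff Δ(5,4,5) = 1/3153150
Σ_t [0,4]: t=0:+1/69120 t=1:−1/1728 t=2:+1/576 t=3:−1/1728 t=4:+1/69120 = 7/11520
(3j)²=2/143 [(5 4 5; 0 0 0)], sign=-1
Σ_t [0,0]: t=0:+1/27648 = 1/27648
(3j)²=10/429 [(5 4 5; 3 -4 1)], sign=+1
⇒ 4πI² = 60/169
I = (-1)√(60/169/(4π)) = -0.16808437

-0.168084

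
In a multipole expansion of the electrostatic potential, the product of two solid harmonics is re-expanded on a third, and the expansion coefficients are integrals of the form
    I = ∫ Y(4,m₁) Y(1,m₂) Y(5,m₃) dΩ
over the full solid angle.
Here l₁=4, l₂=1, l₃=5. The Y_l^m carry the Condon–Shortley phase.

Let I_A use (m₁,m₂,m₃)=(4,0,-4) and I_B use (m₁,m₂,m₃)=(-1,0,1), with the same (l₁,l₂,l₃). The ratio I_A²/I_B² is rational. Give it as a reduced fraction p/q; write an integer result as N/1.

3/8

Shared (l₁,l₂,l₃)=(4,1,5): N and (l;000)² cancel in I_A²/I_B².
A: Δ = 0!·8!·2!/11! = 1/495; Racah Σ t=0..0: t=0:+1/40320 = 1/40320; ⇒ 3j(4 1 5; 4 0 -4)² = 1/55, sgn -1
B: Δ = 0!·8!·2!/11! = 1/495; Racah Σ t=0..0: t=0:+1/720 = 1/720; ⇒ 3j(4 1 5; -1 0 1)² = 8/165, sgn +1
I_A²/I_B² = (1/55)/(8/165) = 3/8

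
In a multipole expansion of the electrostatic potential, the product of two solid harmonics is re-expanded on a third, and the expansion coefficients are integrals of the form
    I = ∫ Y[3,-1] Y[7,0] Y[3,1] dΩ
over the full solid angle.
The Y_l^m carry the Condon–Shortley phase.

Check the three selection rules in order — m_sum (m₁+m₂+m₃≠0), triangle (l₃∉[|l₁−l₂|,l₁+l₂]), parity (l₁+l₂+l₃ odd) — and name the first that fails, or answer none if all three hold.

m₁+m₂+m₃ = -1 + 0 + 1 = 0  ✓
triangle: |3−7|=4 ≤ l₃=3 ≤ 3+7=10  ✗
parity: l₁+l₂+l₃ = 13 is odd

triangle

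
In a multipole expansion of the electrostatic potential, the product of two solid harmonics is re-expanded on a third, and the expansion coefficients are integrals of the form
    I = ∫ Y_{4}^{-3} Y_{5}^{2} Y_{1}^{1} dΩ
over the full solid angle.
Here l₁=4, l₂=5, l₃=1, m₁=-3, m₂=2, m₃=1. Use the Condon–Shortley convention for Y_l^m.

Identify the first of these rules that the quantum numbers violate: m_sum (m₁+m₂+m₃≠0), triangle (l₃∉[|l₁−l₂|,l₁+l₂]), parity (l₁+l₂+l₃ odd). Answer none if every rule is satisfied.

m₁+m₂+m₃ = -3 + 2 + 1 = 0  ✓
triangle: |4−5|=1 ≤ l₃=1 ≤ 4+5=9  ✓
parity: l₁+l₂+l₃ = 10 is even  ✓

none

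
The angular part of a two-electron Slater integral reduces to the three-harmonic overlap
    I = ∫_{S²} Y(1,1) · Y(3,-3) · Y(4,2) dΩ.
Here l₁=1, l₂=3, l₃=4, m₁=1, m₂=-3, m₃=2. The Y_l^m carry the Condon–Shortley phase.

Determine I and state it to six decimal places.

0.061558

Checks pass: Σm=0; 8 even; l₃=4∈[2,4].
(2·1+1)(2·3+1)(2·4+1) = 189
Δ: 0! 2! 6! / 9! → 1/252
sum: t=0:+1/36 = 1/36
3j²(1 3 4; 0 0 0) = Δ·Π!·Σ² = 4/63  (sign +1)
sum: t=0:+1/1440 = 1/1440
3j²(1 3 4; 1 -3 2) = Δ·Π!·Σ² = 1/252  (sign +1)
combine: 4πI² = 189·4/63·1/252 = 1/21
take √, sign +1: I = 0.06155813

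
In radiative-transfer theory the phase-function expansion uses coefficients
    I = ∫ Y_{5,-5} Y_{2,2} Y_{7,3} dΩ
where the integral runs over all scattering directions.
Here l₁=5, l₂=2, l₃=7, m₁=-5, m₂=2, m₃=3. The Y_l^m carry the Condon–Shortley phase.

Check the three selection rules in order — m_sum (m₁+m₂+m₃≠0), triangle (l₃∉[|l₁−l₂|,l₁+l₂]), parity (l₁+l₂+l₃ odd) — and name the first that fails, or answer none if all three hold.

none

azimuthal sum: -5 + 2 + 3 = 0  ✓
3 ≤ 7 ≤ 7 (triangle on l)  ✓
L = 5 + 2 + 7 = 14 (even)  ✓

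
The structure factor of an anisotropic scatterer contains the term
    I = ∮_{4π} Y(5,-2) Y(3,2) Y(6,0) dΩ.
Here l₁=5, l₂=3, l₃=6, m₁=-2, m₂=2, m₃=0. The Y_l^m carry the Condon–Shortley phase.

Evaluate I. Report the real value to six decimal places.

m-sum 0 ✓  L=14 even ✓  2≤6≤8 ✓
Π(2lᵢ+1) = 11×7×13 = 1001
triangle coeff Δ(5,3,6) = 1/675675
Σ_t [0,2]: t=0:+1/8640 t=1:−1/2304 t=2:+1/8640 = -7/34560
(3j)²=7/429 [(5 3 6; 0 0 0)], sign=-1
Σ_t [1,2]: t=1:−1/34560 t=2:+1/8640 = 1/11520
(3j)²=3/143 [(5 3 6; -2 2 0)], sign=+1
⇒ 4πI² = 49/143
I = (-1)√(49/143/(4π)) = -0.16512966

-0.165130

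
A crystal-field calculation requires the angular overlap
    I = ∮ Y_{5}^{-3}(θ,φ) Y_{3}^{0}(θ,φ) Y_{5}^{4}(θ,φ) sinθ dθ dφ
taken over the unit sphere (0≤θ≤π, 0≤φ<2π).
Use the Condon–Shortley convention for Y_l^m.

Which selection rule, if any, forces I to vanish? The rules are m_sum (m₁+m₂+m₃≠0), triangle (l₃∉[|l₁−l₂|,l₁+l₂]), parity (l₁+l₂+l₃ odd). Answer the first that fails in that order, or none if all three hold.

azimuthal sum: -3 + 0 + 4 = 1  ✗
2 ≤ 5 ≤ 8 (triangle on l)
L = 5 + 3 + 5 = 13 (odd)

m_sum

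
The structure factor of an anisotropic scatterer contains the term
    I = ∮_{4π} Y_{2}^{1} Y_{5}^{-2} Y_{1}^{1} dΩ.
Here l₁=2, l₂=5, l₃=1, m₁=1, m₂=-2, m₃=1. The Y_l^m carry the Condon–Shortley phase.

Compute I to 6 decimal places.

0.000000

l₃=1 ∉ [3,7] — triangle fails ⇒ I = 0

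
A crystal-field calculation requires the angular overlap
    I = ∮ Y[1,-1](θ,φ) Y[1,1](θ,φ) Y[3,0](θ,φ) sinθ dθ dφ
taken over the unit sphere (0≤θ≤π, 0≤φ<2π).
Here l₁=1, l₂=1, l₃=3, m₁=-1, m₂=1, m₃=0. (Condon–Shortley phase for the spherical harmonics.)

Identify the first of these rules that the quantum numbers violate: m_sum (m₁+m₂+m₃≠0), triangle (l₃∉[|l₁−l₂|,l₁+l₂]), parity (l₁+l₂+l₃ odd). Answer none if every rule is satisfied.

m₁+m₂+m₃ = -1 + 1 + 0 = 0  ✓
triangle: |1−1|=0 ≤ l₃=3 ≤ 1+1=2  ✗
parity: l₁+l₂+l₃ = 5 is odd

triangle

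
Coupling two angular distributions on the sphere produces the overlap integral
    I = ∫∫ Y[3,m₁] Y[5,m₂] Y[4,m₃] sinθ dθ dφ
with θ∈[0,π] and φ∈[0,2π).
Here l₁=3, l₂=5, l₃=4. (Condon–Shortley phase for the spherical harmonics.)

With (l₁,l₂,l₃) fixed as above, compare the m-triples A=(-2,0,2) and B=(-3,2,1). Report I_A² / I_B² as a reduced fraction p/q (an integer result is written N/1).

32/35

Same 3,5,4: normalisation and zero-m 3j drop out of the ratio.
A: Δ: 4! 2! 6! / 13! → 1/180180; sum: t=3:−1/576 t=4:+1/2880 = -1/720; 3j²(3 5 4; -2 0 2) = Δ·Π!·Σ² = 80/3003  (sign -1)
B: Δ: 4! 2! 6! / 13! → 1/180180; sum: t=4:+1/1728 = 1/1728; 3j²(3 5 4; -3 2 1) = Δ·Π!·Σ² = 25/858  (sign -1)
I_A²/I_B² = (80/3003)/(25/858) = 32/35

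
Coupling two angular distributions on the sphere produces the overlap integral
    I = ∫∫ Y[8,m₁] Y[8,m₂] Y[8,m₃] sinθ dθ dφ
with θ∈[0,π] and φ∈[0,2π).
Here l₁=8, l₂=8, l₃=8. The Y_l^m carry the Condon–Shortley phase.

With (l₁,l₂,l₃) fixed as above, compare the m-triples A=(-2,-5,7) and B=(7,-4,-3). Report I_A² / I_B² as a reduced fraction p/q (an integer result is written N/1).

Shared (l₁,l₂,l₃)=(8,8,8): N and (l;000)² cancel in I_A²/I_B².
A: Δ = 8!·8!·8!/25! = 1/236637794250; Racah Σ t=2..3: t=2:+1/292626432000 t=3:−1/146313216000 = -1/292626432000; ⇒ 3j(8 8 8; -2 -5 7)² = 234/37145, sgn +1
B: Δ = 8!·8!·8!/25! = 1/236637794250; Racah Σ t=0..1: t=0:+1/117050572800 t=1:−1/146313216000 = 1/585252864000; ⇒ 3j(8 8 8; 7 -4 -3)² = 33/37145, sgn -1
I_A²/I_B² = (234/37145)/(33/37145) = 78/11

78/11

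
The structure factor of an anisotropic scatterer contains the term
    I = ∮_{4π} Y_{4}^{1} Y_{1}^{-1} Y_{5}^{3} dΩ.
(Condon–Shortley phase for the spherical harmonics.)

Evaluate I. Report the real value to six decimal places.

0.000000

1 − 1 + 3 = 3 ≠ 0: azimuthal integral kills it; I = 0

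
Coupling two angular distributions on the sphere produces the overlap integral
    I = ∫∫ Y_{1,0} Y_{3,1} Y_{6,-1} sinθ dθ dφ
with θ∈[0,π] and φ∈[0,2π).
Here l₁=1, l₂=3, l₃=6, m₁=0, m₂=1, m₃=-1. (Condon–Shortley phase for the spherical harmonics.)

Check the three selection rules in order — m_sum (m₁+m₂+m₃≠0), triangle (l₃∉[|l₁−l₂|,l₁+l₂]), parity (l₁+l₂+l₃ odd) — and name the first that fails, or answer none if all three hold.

azimuthal sum: 0 + 1 − 1 = 0  ✓
2 ≤ 6 ≤ 4 (triangle on l)  ✗
L = 1 + 3 + 6 = 10 (even)

triangle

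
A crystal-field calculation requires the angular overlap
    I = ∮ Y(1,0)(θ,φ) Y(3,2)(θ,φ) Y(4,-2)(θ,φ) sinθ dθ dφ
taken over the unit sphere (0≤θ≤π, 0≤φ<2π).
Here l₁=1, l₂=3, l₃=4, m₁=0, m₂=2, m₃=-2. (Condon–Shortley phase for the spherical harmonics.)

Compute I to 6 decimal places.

m-sum 0 ✓  L=8 even ✓  2≤4≤4 ✓
Π(2lᵢ+1) = 3×7×9 = 189
triangle coeff Δ(1,3,4) = 1/252
Σ_t [0,0]: t=0:+1/36 = 1/36
(3j)²=4/63 [(1 3 4; 0 0 0)], sign=+1
Σ_t [0,0]: t=0:+1/120 = 1/120
(3j)²=1/21 [(1 3 4; 0 2 -2)], sign=+1
⇒ 4πI² = 4/7
I = (+1)√(4/7/(4π)) = 0.21324362

0.213244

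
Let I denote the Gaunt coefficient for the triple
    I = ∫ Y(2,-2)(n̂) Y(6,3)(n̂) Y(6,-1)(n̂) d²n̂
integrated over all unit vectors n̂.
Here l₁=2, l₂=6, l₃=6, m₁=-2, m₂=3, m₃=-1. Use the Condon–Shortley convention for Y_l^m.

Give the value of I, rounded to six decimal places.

0.177674

m-sum 0 ✓  L=14 even ✓  4≤6≤8 ✓
Π(2lᵢ+1) = 5×13×13 = 845
triangle coeff Δ(2,6,6) = 1/90090
Σ_t [0,2]: t=0:+1/69120 t=1:−1/14400 t=2:+1/69120 = -7/172800
(3j)²=14/715 [(2 6 6; 0 0 0)], sign=-1
Σ_t [2,2]: t=2:+1/120960 = 1/120960
(3j)²=24/1001 [(2 6 6; -2 3 -1)], sign=-1
⇒ 4πI² = 48/121
I = (+1)√(48/121/(4π)) = 0.17767364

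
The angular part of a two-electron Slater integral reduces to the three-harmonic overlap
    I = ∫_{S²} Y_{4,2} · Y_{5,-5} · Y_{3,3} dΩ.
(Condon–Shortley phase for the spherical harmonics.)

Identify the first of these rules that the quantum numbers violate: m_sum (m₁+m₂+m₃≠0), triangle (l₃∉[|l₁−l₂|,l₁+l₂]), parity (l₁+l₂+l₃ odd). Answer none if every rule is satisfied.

none

m₁+m₂+m₃ = 2 − 5 + 3 = 0  ✓
triangle: |4−5|=1 ≤ l₃=3 ≤ 4+5=9  ✓
parity: l₁+l₂+l₃ = 12 is even  ✓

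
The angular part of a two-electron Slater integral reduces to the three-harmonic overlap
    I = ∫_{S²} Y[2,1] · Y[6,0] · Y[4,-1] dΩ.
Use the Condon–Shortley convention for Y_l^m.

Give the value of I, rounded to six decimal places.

0.174223

m-sum 0 ✓  L=12 even ✓  4≤4≤8 ✓
Π(2lᵢ+1) = 5×13×9 = 585
triangle coeff Δ(2,6,4) = 1/6435
Σ_t [2,2]: t=2:+1/2304 = 1/2304
(3j)²=5/143 [(2 6 4; 0 0 0)], sign=+1
Σ_t [1,1]: t=1:−1/4320 = -1/4320
(3j)²=8/429 [(2 6 4; 1 0 -1)], sign=+1
⇒ 4πI² = 600/1573
I = (+1)√(600/1573/(4π)) = 0.17422334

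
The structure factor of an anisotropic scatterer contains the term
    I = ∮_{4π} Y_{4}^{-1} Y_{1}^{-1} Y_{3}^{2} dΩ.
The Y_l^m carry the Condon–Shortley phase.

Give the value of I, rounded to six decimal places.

-0.106622

Checks pass: Σm=0; 8 even; l₃=3∈[3,5].
(2·4+1)(2·1+1)(2·3+1) = 189
Δ: 2! 6! 0! / 9! → 1/252
sum: t=1:−1/36 = -1/36
3j²(4 1 3; 0 0 0) = Δ·Π!·Σ² = 4/63  (sign +1)
sum: t=0:+1/240 = 1/240
3j²(4 1 3; -1 -1 2) = Δ·Π!·Σ² = 1/84  (sign -1)
combine: 4πI² = 189·4/63·1/84 = 1/7
take √, sign -1: I = -0.10662181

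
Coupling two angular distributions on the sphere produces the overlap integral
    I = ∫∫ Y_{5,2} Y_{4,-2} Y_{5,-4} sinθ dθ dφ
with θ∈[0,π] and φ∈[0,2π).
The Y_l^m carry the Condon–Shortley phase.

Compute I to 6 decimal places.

0.000000

m-sum = 2 − 2 − 4 = -4 ≠ 0 ⇒ I = 0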